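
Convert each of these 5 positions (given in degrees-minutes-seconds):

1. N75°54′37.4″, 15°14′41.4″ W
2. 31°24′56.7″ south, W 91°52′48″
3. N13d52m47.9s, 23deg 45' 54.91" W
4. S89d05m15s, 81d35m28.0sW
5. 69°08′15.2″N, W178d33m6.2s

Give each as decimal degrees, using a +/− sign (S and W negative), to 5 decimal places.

Point 1:
  φ: 54′ + 37.4″ = 54.62333′; 75 + 54.62333/60 = 75.910389
  N ⇒ keep positive
  Longitude: 14′ + 41.4″ = 14.69000′; 15 + 14.69000/60 = 15.244833
  hemisphere W, so the sign is −
Point 2:
  Latitude: 31° + 24/60 + 56.7/3600 = 31 + 0.400000 + 0.015750 = 31.415750
  S ⇒ negate
  Longitude: 52′ + 48″ = 52.80000′; 91 + 52.80000/60 = 91.880000
  W → negative
Point 3:
  Lat: 52′ + 47.9″ = 52.79833′; 13 + 52.79833/60 = 13.879972
  N → positive
  Longitude: 45′ + 54.91″ = 45.91517′; 23 + 45.91517/60 = 23.765253
  hemisphere W, so the sign is −
Point 4:
  φ: 5′ + 15″ = 5.25000′; 89 + 5.25000/60 = 89.087500
  hemisphere S, so the sign is −
  Longitude: 81° + 35/60 + 28/3600 = 81 + 0.583333 + 0.007778 = 81.591111
  hemisphere W, so the sign is −
Point 5:
  Latitude: 8′ + 15.2″ = 8.25333′; 69 + 8.25333/60 = 69.137556
  N ⇒ keep positive
  Lon: 178 + 33/60 + 6.2/3600 = 178.551722
  W → negative

1. 75.91039, -15.24483
2. -31.41575, -91.88000
3. 13.87997, -23.76525
4. -89.08750, -81.59111
5. 69.13756, -178.55172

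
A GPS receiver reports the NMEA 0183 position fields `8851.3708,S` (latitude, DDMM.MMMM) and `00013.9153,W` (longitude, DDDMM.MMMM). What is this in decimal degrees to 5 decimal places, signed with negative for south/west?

Latitude: degrees = first 2 digits = 88, minutes = 51.3708; 88 + 51.3708/60 = 88.856180
hemisphere S, so the sign is −
Lon: degrees = first 3 digits = 0, minutes = 13.9153; 0 + 13.9153/60 = 0.231922
W ⇒ negate

-88.85618, -0.23192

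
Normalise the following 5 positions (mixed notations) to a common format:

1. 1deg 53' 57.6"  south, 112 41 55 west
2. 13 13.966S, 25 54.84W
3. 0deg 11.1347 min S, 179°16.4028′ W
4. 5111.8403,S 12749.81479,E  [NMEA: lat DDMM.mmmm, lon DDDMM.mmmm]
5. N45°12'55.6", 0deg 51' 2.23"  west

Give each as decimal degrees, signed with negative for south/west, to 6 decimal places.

Point 1:
  φ: 1 + 53/60 + 57.6/3600 = 1.8993333
  hemisphere S, so the sign is −
  λ: 112 + 41/60 + 55/3600 = 112.6986111
  W → negative
Point 2:
  φ: 13 + 13.966/60 = 13.2327667
  S → negative
  λ: 54.84′ = 0.914000°; total 25.9140000
  W → negative
Point 3:
  Latitude: 0 + 11.1347/60 = 0.1855783
  S ⇒ negate
  Longitude: 179 + 16.4028/60 = 179.2733800
  W → negative
Point 4:
  Lat: degrees = first 2 digits = 51, minutes = 11.8403; 51 + 11.8403/60 = 51.1973383
  S → negative
  Lon: degrees = first 3 digits = 127, minutes = 49.81479; 127 + 49.81479/60 = 127.8302465
  E → positive
Point 5:
  Lat: 45° + 12/60 + 55.6/3600 = 45 + 0.200000 + 0.015444 = 45.2154444
  N → positive
  λ: 0 + 51/60 + 2.23/3600 = 0.8506194
  W → negative

1. -1.899333, -112.698611
2. -13.232767, -25.914000
3. -0.185578, -179.273380
4. -51.197338, 127.830247
5. 45.215444, -0.850619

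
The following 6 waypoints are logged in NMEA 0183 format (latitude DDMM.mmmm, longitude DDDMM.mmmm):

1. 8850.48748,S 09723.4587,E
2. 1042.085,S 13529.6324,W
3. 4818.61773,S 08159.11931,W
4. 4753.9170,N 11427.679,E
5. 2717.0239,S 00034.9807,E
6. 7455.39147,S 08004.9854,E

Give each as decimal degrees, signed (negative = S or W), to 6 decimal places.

Point 1:
  φ: split at 2 digits → 88° and 50.48748′; 88 + 50.48748/60 = 88.8414580
  hemisphere S, so the sign is −
  λ: split at 3 digits → 097° and 23.4587′; 97 + 23.4587/60 = 97.3909783
  E ⇒ keep positive
Point 2:
  Latitude: split at 2 digits → 10° and 42.085′; 10 + 42.085/60 = 10.7014167
  hemisphere S, so the sign is −
  Longitude: split at 3 digits → 135° and 29.6324′; 135 + 29.6324/60 = 135.4938733
  hemisphere W, so the sign is −
Point 3:
  Lat: split at 2 digits → 48° and 18.61773′; 48 + 18.61773/60 = 48.3102955
  S → negative
  Lon: split at 3 digits → 081° and 59.11931′; 81 + 59.11931/60 = 81.9853218
  W → negative
Point 4:
  Lat: degrees = first 2 digits = 47, minutes = 53.917; 47 + 53.917/60 = 47.8986167
  N → positive
  Longitude: degrees = first 3 digits = 114, minutes = 27.679; 114 + 27.679/60 = 114.4613167
  E → positive
Point 5:
  φ: degrees = first 2 digits = 27, minutes = 17.0239; 27 + 17.0239/60 = 27.2837317
  hemisphere S, so the sign is −
  Lon: degrees = first 3 digits = 0, minutes = 34.9807; 0 + 34.9807/60 = 0.5830117
  E → positive
Point 6:
  Lat: degrees = first 2 digits = 74, minutes = 55.39147; 74 + 55.39147/60 = 74.9231912
  hemisphere S, so the sign is −
  λ: split at 3 digits → 080° and 4.9854′; 80 + 4.9854/60 = 80.0830900
  E ⇒ keep positive

1. -88.841458, 97.390978
2. -10.701417, -135.493873
3. -48.310296, -81.985322
4. 47.898617, 114.461317
5. -27.283732, 0.583012
6. -74.923191, 80.083090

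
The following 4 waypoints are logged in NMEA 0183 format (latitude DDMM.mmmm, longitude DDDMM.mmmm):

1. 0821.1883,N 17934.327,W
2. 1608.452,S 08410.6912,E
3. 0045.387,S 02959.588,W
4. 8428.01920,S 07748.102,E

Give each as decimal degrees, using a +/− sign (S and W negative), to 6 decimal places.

Point 1:
  φ: degrees = first 2 digits = 8, minutes = 21.1883; 8 + 21.1883/60 = 8.3531383
  N ⇒ keep positive
  λ: degrees = first 3 digits = 179, minutes = 34.327; 179 + 34.327/60 = 179.5721167
  W → negative
Point 2:
  φ: degrees = first 2 digits = 16, minutes = 8.452; 16 + 8.452/60 = 16.1408667
  S ⇒ negate
  Longitude: degrees = first 3 digits = 84, minutes = 10.6912; 84 + 10.6912/60 = 84.1781867
  E ⇒ keep positive
Point 3:
  φ: split at 2 digits → 00° and 45.387′; 0 + 45.387/60 = 0.7564500
  S → negative
  Lon: degrees = first 3 digits = 29, minutes = 59.588; 29 + 59.588/60 = 29.9931333
  hemisphere W, so the sign is −
Point 4:
  Latitude: degrees = first 2 digits = 84, minutes = 28.0192; 84 + 28.0192/60 = 84.4669867
  hemisphere S, so the sign is −
  Longitude: degrees = first 3 digits = 77, minutes = 48.102; 77 + 48.102/60 = 77.8017000
  E → positive

1. 8.353138, -179.572117
2. -16.140867, 84.178187
3. -0.756450, -29.993133
4. -84.466987, 77.801700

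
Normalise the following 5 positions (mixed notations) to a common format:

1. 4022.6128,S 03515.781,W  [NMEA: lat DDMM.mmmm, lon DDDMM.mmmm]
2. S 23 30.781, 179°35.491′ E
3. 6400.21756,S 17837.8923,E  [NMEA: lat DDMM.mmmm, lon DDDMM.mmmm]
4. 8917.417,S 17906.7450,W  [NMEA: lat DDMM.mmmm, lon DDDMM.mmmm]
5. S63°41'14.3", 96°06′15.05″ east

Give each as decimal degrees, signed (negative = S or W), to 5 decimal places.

1. -40.37688, -35.26302
2. -23.51302, 179.59152
3. -64.00363, 178.63154
4. -89.29028, -179.11242
5. -63.68731, 96.10418

Point 1:
  φ: split at 2 digits → 40° and 22.6128′; 40 + 22.6128/60 = 40.376880
  S ⇒ negate
  Lon: degrees = first 3 digits = 35, minutes = 15.781; 35 + 15.781/60 = 35.263017
  hemisphere W, so the sign is −
Point 2:
  Lat: 23 + 30.781/60 = 23.513017
  S → negative
  Longitude: 35.491′ = 0.591517°; total 179.591517
  E ⇒ keep positive
Point 3:
  φ: degrees = first 2 digits = 64, minutes = 0.21756; 64 + 0.21756/60 = 64.003626
  S ⇒ negate
  λ: degrees = first 3 digits = 178, minutes = 37.8923; 178 + 37.8923/60 = 178.631538
  E ⇒ keep positive
Point 4:
  φ: split at 2 digits → 89° and 17.417′; 89 + 17.417/60 = 89.290283
  S → negative
  Longitude: split at 3 digits → 179° and 6.745′; 179 + 6.745/60 = 179.112417
  W → negative
Point 5:
  φ: 41′ + 14.3″ = 41.23833′; 63 + 41.23833/60 = 63.687306
  hemisphere S, so the sign is −
  Longitude: 96 + 6/60 + 15.05/3600 = 96.104181
  E ⇒ keep positive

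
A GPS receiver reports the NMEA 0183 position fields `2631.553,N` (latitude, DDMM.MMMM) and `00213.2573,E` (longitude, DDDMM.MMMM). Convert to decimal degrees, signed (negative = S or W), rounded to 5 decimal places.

Lat: degrees = first 2 digits = 26, minutes = 31.553; 26 + 31.553/60 = 26.525883
N ⇒ keep positive
Lon: degrees = first 3 digits = 2, minutes = 13.2573; 2 + 13.2573/60 = 2.220955
E ⇒ keep positive

26.52588, 2.22096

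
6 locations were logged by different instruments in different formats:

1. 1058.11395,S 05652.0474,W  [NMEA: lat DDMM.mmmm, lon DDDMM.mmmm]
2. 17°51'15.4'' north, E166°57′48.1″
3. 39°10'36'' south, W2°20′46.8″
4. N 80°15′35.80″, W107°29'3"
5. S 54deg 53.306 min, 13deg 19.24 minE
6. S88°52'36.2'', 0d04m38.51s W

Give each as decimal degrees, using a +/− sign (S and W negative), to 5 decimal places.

1. -10.96857, -56.86746
2. 17.85428, 166.96336
3. -39.17667, -2.34633
4. 80.25994, -107.48417
5. -54.88843, 13.32067
6. -88.87672, -0.07736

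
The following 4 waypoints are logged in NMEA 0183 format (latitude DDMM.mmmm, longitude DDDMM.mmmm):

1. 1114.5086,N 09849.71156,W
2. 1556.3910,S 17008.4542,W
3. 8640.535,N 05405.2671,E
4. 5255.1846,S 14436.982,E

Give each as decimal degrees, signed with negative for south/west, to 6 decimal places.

1. 11.241810, -98.828526
2. -15.939850, -170.140903
3. 86.675583, 54.087785
4. -52.919743, 144.616367

Point 1:
  Latitude: degrees = first 2 digits = 11, minutes = 14.5086; 11 + 14.5086/60 = 11.2418100
  N → positive
  Longitude: degrees = first 3 digits = 98, minutes = 49.71156; 98 + 49.71156/60 = 98.8285260
  hemisphere W, so the sign is −
Point 2:
  Latitude: degrees = first 2 digits = 15, minutes = 56.391; 15 + 56.391/60 = 15.9398500
  hemisphere S, so the sign is −
  Longitude: degrees = first 3 digits = 170, minutes = 8.4542; 170 + 8.4542/60 = 170.1409033
  hemisphere W, so the sign is −
Point 3:
  Latitude: degrees = first 2 digits = 86, minutes = 40.535; 86 + 40.535/60 = 86.6755833
  N → positive
  Lon: degrees = first 3 digits = 54, minutes = 5.2671; 54 + 5.2671/60 = 54.0877850
  E → positive
Point 4:
  Lat: split at 2 digits → 52° and 55.1846′; 52 + 55.1846/60 = 52.9197433
  S → negative
  λ: degrees = first 3 digits = 144, minutes = 36.982; 144 + 36.982/60 = 144.6163667
  E → positive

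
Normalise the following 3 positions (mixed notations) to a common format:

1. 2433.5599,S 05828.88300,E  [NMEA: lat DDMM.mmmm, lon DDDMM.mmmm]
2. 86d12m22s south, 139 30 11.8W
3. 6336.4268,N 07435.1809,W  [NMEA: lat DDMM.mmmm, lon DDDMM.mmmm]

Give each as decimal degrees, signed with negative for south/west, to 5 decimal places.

Point 1:
  φ: split at 2 digits → 24° and 33.5599′; 24 + 33.5599/60 = 24.559332
  hemisphere S, so the sign is −
  Longitude: split at 3 digits → 058° and 28.883′; 58 + 28.883/60 = 58.481383
  E → positive
Point 2:
  φ: 12′ + 22″ = 12.36667′; 86 + 12.36667/60 = 86.206111
  S → negative
  Longitude: 139 + 30/60 + 11.8/3600 = 139.503278
  W → negative
Point 3:
  Latitude: degrees = first 2 digits = 63, minutes = 36.4268; 63 + 36.4268/60 = 63.607113
  N → positive
  Lon: split at 3 digits → 074° and 35.1809′; 74 + 35.1809/60 = 74.586348
  W → negative

1. -24.55933, 58.48138
2. -86.20611, -139.50328
3. 63.60711, -74.58635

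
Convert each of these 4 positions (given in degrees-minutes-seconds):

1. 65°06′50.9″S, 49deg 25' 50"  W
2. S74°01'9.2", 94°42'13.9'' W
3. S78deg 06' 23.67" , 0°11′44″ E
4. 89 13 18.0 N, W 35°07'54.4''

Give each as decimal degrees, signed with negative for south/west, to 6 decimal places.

1. -65.114139, -49.430556
2. -74.019222, -94.703861
3. -78.106575, 0.195556
4. 89.221667, -35.131778

Point 1:
  Lat: 65° + 6/60 + 50.9/3600 = 65 + 0.100000 + 0.014139 = 65.1141389
  S ⇒ negate
  Lon: 49 + 25/60 + 50/3600 = 49.4305556
  W → negative
Point 2:
  Lat: 1′ + 9.2″ = 1.15333′; 74 + 1.15333/60 = 74.0192222
  S ⇒ negate
  Longitude: 94° + 42/60 + 13.9/3600 = 94 + 0.700000 + 0.003861 = 94.7038611
  hemisphere W, so the sign is −
Point 3:
  φ: 78° + 6/60 + 23.67/3600 = 78 + 0.100000 + 0.006575 = 78.1065750
  S ⇒ negate
  Longitude: 0 + 11/60 + 44/3600 = 0.1955556
  E ⇒ keep positive
Point 4:
  φ: 13′ + 18″ = 13.30000′; 89 + 13.30000/60 = 89.2216667
  N → positive
  λ: 7′ + 54.4″ = 7.90667′; 35 + 7.90667/60 = 35.1317778
  hemisphere W, so the sign is −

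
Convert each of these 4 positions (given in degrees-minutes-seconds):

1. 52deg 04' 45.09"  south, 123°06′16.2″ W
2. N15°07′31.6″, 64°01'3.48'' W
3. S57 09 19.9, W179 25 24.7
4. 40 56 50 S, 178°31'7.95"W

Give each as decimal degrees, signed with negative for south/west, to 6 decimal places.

1. -52.079192, -123.104500
2. 15.125444, -64.017633
3. -57.155528, -179.423528
4. -40.947222, -178.518875

Point 1:
  φ: 52° + 4/60 + 45.09/3600 = 52 + 0.066667 + 0.012525 = 52.0791917
  S ⇒ negate
  Longitude: 123 + 6/60 + 16.2/3600 = 123.1045000
  W ⇒ negate
Point 2:
  Latitude: 15 + 7/60 + 31.6/3600 = 15.1254444
  N ⇒ keep positive
  λ: 64 + 1/60 + 3.48/3600 = 64.0176333
  W ⇒ negate
Point 3:
  φ: 57° + 9/60 + 19.9/3600 = 57 + 0.150000 + 0.005528 = 57.1555278
  hemisphere S, so the sign is −
  Longitude: 179 + 25/60 + 24.7/3600 = 179.4235278
  hemisphere W, so the sign is −
Point 4:
  φ: 40 + 56/60 + 50/3600 = 40.9472222
  S ⇒ negate
  λ: 31′ + 7.95″ = 31.13250′; 178 + 31.13250/60 = 178.5188750
  W → negative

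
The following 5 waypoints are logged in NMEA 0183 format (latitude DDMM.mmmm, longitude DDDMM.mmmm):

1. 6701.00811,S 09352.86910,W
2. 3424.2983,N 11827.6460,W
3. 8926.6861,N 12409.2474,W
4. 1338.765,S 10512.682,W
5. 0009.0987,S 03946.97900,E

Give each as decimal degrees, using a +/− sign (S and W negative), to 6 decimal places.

Point 1:
  Lat: degrees = first 2 digits = 67, minutes = 1.00811; 67 + 1.00811/60 = 67.0168018
  hemisphere S, so the sign is −
  λ: degrees = first 3 digits = 93, minutes = 52.8691; 93 + 52.8691/60 = 93.8811517
  W ⇒ negate
Point 2:
  Latitude: split at 2 digits → 34° and 24.2983′; 34 + 24.2983/60 = 34.4049717
  N → positive
  Lon: split at 3 digits → 118° and 27.646′; 118 + 27.646/60 = 118.4607667
  W → negative
Point 3:
  Latitude: split at 2 digits → 89° and 26.6861′; 89 + 26.6861/60 = 89.4447683
  N ⇒ keep positive
  Lon: split at 3 digits → 124° and 9.2474′; 124 + 9.2474/60 = 124.1541233
  W ⇒ negate
Point 4:
  Lat: degrees = first 2 digits = 13, minutes = 38.765; 13 + 38.765/60 = 13.6460833
  S → negative
  Lon: split at 3 digits → 105° and 12.682′; 105 + 12.682/60 = 105.2113667
  W ⇒ negate
Point 5:
  Latitude: split at 2 digits → 00° and 9.0987′; 0 + 9.0987/60 = 0.1516450
  S → negative
  Lon: split at 3 digits → 039° and 46.979′; 39 + 46.979/60 = 39.7829833
  E → positive

1. -67.016802, -93.881152
2. 34.404972, -118.460767
3. 89.444768, -124.154123
4. -13.646083, -105.211367
5. -0.151645, 39.782983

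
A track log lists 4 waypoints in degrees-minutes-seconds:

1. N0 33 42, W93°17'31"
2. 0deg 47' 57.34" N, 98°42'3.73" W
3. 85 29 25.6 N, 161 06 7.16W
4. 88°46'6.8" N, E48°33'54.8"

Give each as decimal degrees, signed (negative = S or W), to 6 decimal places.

1. 0.561667, -93.291944
2. 0.799261, -98.701036
3. 85.490444, -161.101989
4. 88.768556, 48.565222

Point 1:
  Lat: 33′ + 42″ = 33.70000′; 0 + 33.70000/60 = 0.5616667
  N → positive
  Longitude: 93° + 17/60 + 31/3600 = 93 + 0.283333 + 0.008611 = 93.2919444
  W → negative
Point 2:
  φ: 0 + 47/60 + 57.34/3600 = 0.7992611
  N → positive
  Lon: 98° + 42/60 + 3.73/3600 = 98 + 0.700000 + 0.001036 = 98.7010361
  W → negative
Point 3:
  Latitude: 29′ + 25.6″ = 29.42667′; 85 + 29.42667/60 = 85.4904444
  N ⇒ keep positive
  Lon: 161 + 6/60 + 7.16/3600 = 161.1019889
  W → negative
Point 4:
  Lat: 88 + 46/60 + 6.8/3600 = 88.7685556
  N ⇒ keep positive
  λ: 48° + 33/60 + 54.8/3600 = 48 + 0.550000 + 0.015222 = 48.5652222
  E ⇒ keep positive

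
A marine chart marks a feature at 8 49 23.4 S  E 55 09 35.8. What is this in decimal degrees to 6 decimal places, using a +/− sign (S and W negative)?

φ: 49′ + 23.4″ = 49.39000′; 8 + 49.39000/60 = 8.8231667
S ⇒ negate
Longitude: 55 + 9/60 + 35.8/3600 = 55.1599444
E → positive

-8.823167, 55.159944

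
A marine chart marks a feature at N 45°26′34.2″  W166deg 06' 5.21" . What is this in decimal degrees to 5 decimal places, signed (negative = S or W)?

45.44283, -166.10145

Lat: 45° + 26/60 + 34.2/3600 = 45 + 0.433333 + 0.009500 = 45.442833
N ⇒ keep positive
Longitude: 6′ + 5.21″ = 6.08683′; 166 + 6.08683/60 = 166.101447
W ⇒ negate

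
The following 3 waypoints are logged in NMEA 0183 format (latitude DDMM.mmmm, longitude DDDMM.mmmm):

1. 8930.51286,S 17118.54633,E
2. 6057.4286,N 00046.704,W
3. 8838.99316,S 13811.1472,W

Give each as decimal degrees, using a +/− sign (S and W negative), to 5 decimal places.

1. -89.50855, 171.30911
2. 60.95714, -0.77840
3. -88.64989, -138.18579

Point 1:
  φ: degrees = first 2 digits = 89, minutes = 30.51286; 89 + 30.51286/60 = 89.508548
  hemisphere S, so the sign is −
  λ: degrees = first 3 digits = 171, minutes = 18.54633; 171 + 18.54633/60 = 171.309106
  E → positive
Point 2:
  φ: degrees = first 2 digits = 60, minutes = 57.4286; 60 + 57.4286/60 = 60.957143
  N ⇒ keep positive
  Lon: split at 3 digits → 000° and 46.704′; 0 + 46.704/60 = 0.778400
  hemisphere W, so the sign is −
Point 3:
  φ: degrees = first 2 digits = 88, minutes = 38.99316; 88 + 38.99316/60 = 88.649886
  S → negative
  Lon: degrees = first 3 digits = 138, minutes = 11.1472; 138 + 11.1472/60 = 138.185787
  W ⇒ negate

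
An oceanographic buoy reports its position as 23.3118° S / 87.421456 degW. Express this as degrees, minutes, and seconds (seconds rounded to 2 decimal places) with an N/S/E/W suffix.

23°18′42.48″ S, 87°25′17.24″ W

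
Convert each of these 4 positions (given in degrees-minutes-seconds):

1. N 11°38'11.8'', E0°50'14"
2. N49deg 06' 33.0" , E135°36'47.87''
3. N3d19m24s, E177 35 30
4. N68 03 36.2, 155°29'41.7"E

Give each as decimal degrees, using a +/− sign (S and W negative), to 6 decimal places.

1. 11.636611, 0.837222
2. 49.109167, 135.613297
3. 3.323333, 177.591667
4. 68.060056, 155.494917

Point 1:
  Lat: 11° + 38/60 + 11.8/3600 = 11 + 0.633333 + 0.003278 = 11.6366111
  N ⇒ keep positive
  λ: 50′ + 14″ = 50.23333′; 0 + 50.23333/60 = 0.8372222
  E ⇒ keep positive
Point 2:
  Lat: 49° + 6/60 + 33/3600 = 49 + 0.100000 + 0.009167 = 49.1091667
  N → positive
  λ: 135 + 36/60 + 47.87/3600 = 135.6132972
  E → positive
Point 3:
  Lat: 3° + 19/60 + 24/3600 = 3 + 0.316667 + 0.006667 = 3.3233333
  N ⇒ keep positive
  Lon: 177° + 35/60 + 30/3600 = 177 + 0.583333 + 0.008333 = 177.5916667
  E ⇒ keep positive
Point 4:
  Latitude: 3′ + 36.2″ = 3.60333′; 68 + 3.60333/60 = 68.0600556
  N → positive
  Longitude: 29′ + 41.7″ = 29.69500′; 155 + 29.69500/60 = 155.4949167
  E ⇒ keep positive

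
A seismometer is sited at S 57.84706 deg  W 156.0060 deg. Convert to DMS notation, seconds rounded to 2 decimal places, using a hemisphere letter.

57°50′49.42″ S, 156°00′21.60″ W

Latitude: 0.847060 × 60 = 50.82360′ → 50′, remainder × 60 = 49.4160″
Longitude: 0.006000 × 60 = 0.36000′ → 0′, remainder × 60 = 21.6000″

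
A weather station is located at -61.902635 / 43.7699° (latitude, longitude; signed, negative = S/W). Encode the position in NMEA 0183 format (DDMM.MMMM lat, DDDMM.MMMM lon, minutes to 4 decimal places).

6154.1581,S / 04346.1940,E

Latitude is negative → S; |value| = 61.902635
Latitude: minutes = (61.902635 − 61) × 60 = 54.158100
Lon: 43° + 0.769900 × 60 = 43° 46.194000′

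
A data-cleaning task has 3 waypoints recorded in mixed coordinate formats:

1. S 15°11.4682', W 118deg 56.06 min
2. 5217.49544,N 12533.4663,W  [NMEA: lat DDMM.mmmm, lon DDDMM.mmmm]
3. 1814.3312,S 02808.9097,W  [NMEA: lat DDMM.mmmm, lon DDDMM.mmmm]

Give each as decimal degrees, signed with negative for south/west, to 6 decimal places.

Point 1:
  Lat: 15 + 11.4682/60 = 15.1911367
  S ⇒ negate
  λ: 118 + 56.06/60 = 118.9343333
  hemisphere W, so the sign is −
Point 2:
  Latitude: split at 2 digits → 52° and 17.49544′; 52 + 17.49544/60 = 52.2915907
  N ⇒ keep positive
  Longitude: degrees = first 3 digits = 125, minutes = 33.4663; 125 + 33.4663/60 = 125.5577717
  W ⇒ negate
Point 3:
  φ: split at 2 digits → 18° and 14.3312′; 18 + 14.3312/60 = 18.2388533
  hemisphere S, so the sign is −
  Lon: degrees = first 3 digits = 28, minutes = 8.9097; 28 + 8.9097/60 = 28.1484950
  hemisphere W, so the sign is −

1. -15.191137, -118.934333
2. 52.291591, -125.557772
3. -18.238853, -28.148495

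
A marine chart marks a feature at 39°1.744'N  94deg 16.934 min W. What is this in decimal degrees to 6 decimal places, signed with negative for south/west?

39.029067, -94.282233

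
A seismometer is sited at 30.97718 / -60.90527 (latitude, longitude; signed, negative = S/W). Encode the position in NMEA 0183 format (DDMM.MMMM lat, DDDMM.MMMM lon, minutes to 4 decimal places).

3058.6308,N / 06054.3162,W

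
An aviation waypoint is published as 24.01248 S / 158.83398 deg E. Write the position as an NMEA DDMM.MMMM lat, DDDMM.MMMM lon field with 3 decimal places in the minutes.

2400.749,S / 15850.039,E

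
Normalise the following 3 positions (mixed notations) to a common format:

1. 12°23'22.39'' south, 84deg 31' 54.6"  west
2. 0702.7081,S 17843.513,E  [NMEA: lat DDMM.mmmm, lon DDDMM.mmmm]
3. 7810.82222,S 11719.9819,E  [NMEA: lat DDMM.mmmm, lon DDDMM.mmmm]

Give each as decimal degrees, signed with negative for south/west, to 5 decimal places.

1. -12.38955, -84.53183
2. -7.04514, 178.72522
3. -78.18037, 117.33303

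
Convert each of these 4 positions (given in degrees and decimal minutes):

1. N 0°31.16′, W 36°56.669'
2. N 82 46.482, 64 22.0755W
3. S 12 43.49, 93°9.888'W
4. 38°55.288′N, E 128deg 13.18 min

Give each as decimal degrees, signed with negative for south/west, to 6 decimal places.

1. 0.519333, -36.944483
2. 82.774700, -64.367925
3. -12.724833, -93.164800
4. 38.921467, 128.219667

Point 1:
  φ: 31.16′ = 0.519333°; total 0.5193333
  N → positive
  λ: 36 + 56.669/60 = 36.9444833
  W → negative
Point 2:
  Lat: 82 + 46.482/60 = 82.7747000
  N → positive
  Lon: 22.0755′ = 0.367925°; total 64.3679250
  W ⇒ negate
Point 3:
  Lat: 43.49′ = 0.724833°; total 12.7248333
  S ⇒ negate
  λ: 9.888′ = 0.164800°; total 93.1648000
  W → negative
Point 4:
  Lat: 38 + 55.288/60 = 38.9214667
  N ⇒ keep positive
  Longitude: 128 + 13.18/60 = 128.2196667
  E ⇒ keep positive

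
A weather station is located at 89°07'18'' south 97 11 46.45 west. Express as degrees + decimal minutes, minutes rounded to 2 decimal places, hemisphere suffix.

89° 7.30′ S, 97° 11.77′ W

Lat: 7 + 18/60 = 7.3000′
Lon: 11 + 46.45/60 = 11.7742′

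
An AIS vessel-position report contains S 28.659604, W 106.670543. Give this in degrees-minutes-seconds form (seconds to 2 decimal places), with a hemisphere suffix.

Latitude: 0.659604° → 39.57624′; 0.57624 × 60 = 34.5744″
Longitude: 0.670543° → 40.23258′; 0.23258 × 60 = 13.9548″

28°39′34.57″ S, 106°40′13.95″ W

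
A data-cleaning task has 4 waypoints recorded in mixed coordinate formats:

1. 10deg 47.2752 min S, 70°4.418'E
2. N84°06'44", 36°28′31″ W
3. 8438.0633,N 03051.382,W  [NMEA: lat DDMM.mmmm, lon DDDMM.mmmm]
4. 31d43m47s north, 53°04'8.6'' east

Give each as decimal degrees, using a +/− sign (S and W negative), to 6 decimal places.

Point 1:
  Lat: 47.2752′ = 0.787920°; total 10.7879200
  S → negative
  λ: 70 + 4.418/60 = 70.0736333
  E ⇒ keep positive
Point 2:
  φ: 84 + 6/60 + 44/3600 = 84.1122222
  N ⇒ keep positive
  Longitude: 36 + 28/60 + 31/3600 = 36.4752778
  hemisphere W, so the sign is −
Point 3:
  φ: degrees = first 2 digits = 84, minutes = 38.0633; 84 + 38.0633/60 = 84.6343883
  N → positive
  λ: split at 3 digits → 030° and 51.382′; 30 + 51.382/60 = 30.8563667
  hemisphere W, so the sign is −
Point 4:
  Lat: 31 + 43/60 + 47/3600 = 31.7297222
  N ⇒ keep positive
  λ: 53° + 4/60 + 8.6/3600 = 53 + 0.066667 + 0.002389 = 53.0690556
  E ⇒ keep positive

1. -10.787920, 70.073633
2. 84.112222, -36.475278
3. 84.634388, -30.856367
4. 31.729722, 53.069056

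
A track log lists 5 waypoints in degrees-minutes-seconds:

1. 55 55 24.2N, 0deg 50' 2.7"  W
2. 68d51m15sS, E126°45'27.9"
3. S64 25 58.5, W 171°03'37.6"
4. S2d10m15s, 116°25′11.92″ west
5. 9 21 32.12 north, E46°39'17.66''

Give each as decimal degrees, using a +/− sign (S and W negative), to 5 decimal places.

1. 55.92339, -0.83408
2. -68.85417, 126.75775
3. -64.43292, -171.06044
4. -2.17083, -116.41998
5. 9.35892, 46.65491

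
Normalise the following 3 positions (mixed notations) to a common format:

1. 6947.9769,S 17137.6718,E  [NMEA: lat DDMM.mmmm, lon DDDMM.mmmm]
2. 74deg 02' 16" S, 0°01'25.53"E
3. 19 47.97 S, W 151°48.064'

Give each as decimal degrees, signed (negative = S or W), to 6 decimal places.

1. -69.799615, 171.627863
2. -74.037778, 0.023758
3. -19.799500, -151.801067

Point 1:
  Latitude: degrees = first 2 digits = 69, minutes = 47.9769; 69 + 47.9769/60 = 69.7996150
  S → negative
  Longitude: split at 3 digits → 171° and 37.6718′; 171 + 37.6718/60 = 171.6278633
  E ⇒ keep positive
Point 2:
  Latitude: 2′ + 16″ = 2.26667′; 74 + 2.26667/60 = 74.0377778
  S ⇒ negate
  Longitude: 1′ + 25.53″ = 1.42550′; 0 + 1.42550/60 = 0.0237583
  E ⇒ keep positive
Point 3:
  Latitude: 47.97′ = 0.799500°; total 19.7995000
  S ⇒ negate
  Lon: 48.064′ = 0.801067°; total 151.8010667
  W → negative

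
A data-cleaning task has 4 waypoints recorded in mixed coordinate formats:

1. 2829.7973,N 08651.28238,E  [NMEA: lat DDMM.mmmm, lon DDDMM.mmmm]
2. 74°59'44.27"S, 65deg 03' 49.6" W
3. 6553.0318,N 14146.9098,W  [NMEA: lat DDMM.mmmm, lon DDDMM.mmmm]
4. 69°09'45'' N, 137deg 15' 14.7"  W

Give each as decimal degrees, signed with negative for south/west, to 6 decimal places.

Point 1:
  φ: split at 2 digits → 28° and 29.7973′; 28 + 29.7973/60 = 28.4966217
  N ⇒ keep positive
  Longitude: degrees = first 3 digits = 86, minutes = 51.28238; 86 + 51.28238/60 = 86.8547063
  E → positive
Point 2:
  Lat: 74 + 59/60 + 44.27/3600 = 74.9956306
  S ⇒ negate
  Longitude: 3′ + 49.6″ = 3.82667′; 65 + 3.82667/60 = 65.0637778
  hemisphere W, so the sign is −
Point 3:
  φ: split at 2 digits → 65° and 53.0318′; 65 + 53.0318/60 = 65.8838633
  N ⇒ keep positive
  Longitude: degrees = first 3 digits = 141, minutes = 46.9098; 141 + 46.9098/60 = 141.7818300
  W ⇒ negate
Point 4:
  Latitude: 69 + 9/60 + 45/3600 = 69.1625000
  N ⇒ keep positive
  Lon: 15′ + 14.7″ = 15.24500′; 137 + 15.24500/60 = 137.2540833
  hemisphere W, so the sign is −

1. 28.496622, 86.854706
2. -74.995631, -65.063778
3. 65.883863, -141.781830
4. 69.162500, -137.254083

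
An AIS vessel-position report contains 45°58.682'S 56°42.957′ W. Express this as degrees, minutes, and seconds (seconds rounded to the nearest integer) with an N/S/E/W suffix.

Latitude: 58.68200′ → 58′ and 0.68200 × 60 = 40.92″
Longitude: 42.95700′ → 42′ and 0.95700 × 60 = 57.42″

45°58′41″ S, 56°42′57″ W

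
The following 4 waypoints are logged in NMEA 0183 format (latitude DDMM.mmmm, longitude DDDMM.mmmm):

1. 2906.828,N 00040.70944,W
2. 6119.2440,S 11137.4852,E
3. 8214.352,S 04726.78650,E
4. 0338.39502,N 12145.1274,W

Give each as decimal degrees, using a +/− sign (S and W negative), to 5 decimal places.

Point 1:
  Lat: degrees = first 2 digits = 29, minutes = 6.828; 29 + 6.828/60 = 29.113800
  N ⇒ keep positive
  Lon: degrees = first 3 digits = 0, minutes = 40.70944; 0 + 40.70944/60 = 0.678491
  W → negative
Point 2:
  Lat: degrees = first 2 digits = 61, minutes = 19.244; 61 + 19.244/60 = 61.320733
  S ⇒ negate
  λ: split at 3 digits → 111° and 37.4852′; 111 + 37.4852/60 = 111.624753
  E ⇒ keep positive
Point 3:
  Lat: split at 2 digits → 82° and 14.352′; 82 + 14.352/60 = 82.239200
  S ⇒ negate
  Lon: split at 3 digits → 047° and 26.7865′; 47 + 26.7865/60 = 47.446442
  E → positive
Point 4:
  Latitude: split at 2 digits → 03° and 38.39502′; 3 + 38.39502/60 = 3.639917
  N ⇒ keep positive
  Lon: degrees = first 3 digits = 121, minutes = 45.1274; 121 + 45.1274/60 = 121.752123
  W ⇒ negate

1. 29.11380, -0.67849
2. -61.32073, 111.62475
3. -82.23920, 47.44644
4. 3.63992, -121.75212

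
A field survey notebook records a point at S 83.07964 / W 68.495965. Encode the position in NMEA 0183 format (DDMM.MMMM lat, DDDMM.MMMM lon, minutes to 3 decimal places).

φ: fractional part 0.079640 → 4.77840 minutes
λ: 68° + 0.495965 × 60 = 68° 29.75790′

8304.778,S / 06829.758,W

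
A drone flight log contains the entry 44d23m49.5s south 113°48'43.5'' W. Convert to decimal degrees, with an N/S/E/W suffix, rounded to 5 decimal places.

Latitude: 44 + 23/60 + 49.5/3600 = 44.397083
λ: 48′ + 43.5″ = 48.72500′; 113 + 48.72500/60 = 113.812083

44.39708° S, 113.81208° W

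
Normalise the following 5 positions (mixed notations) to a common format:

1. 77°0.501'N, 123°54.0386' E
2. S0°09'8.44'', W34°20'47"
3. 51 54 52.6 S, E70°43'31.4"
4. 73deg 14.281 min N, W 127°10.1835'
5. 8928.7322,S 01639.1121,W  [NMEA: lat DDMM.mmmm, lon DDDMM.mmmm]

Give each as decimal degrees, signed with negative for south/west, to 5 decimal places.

Point 1:
  Latitude: 0.501′ = 0.008350°; total 77.008350
  N → positive
  Longitude: 54.0386′ = 0.900643°; total 123.900643
  E → positive
Point 2:
  φ: 0° + 9/60 + 8.44/3600 = 0 + 0.150000 + 0.002344 = 0.152344
  hemisphere S, so the sign is −
  Longitude: 34° + 20/60 + 47/3600 = 34 + 0.333333 + 0.013056 = 34.346389
  hemisphere W, so the sign is −
Point 3:
  Latitude: 51° + 54/60 + 52.6/3600 = 51 + 0.900000 + 0.014611 = 51.914611
  hemisphere S, so the sign is −
  Lon: 43′ + 31.4″ = 43.52333′; 70 + 43.52333/60 = 70.725389
  E ⇒ keep positive
Point 4:
  Lat: 14.281′ = 0.238017°; total 73.238017
  N → positive
  Longitude: 127 + 10.1835/60 = 127.169725
  W ⇒ negate
Point 5:
  Latitude: split at 2 digits → 89° and 28.7322′; 89 + 28.7322/60 = 89.478870
  S ⇒ negate
  Lon: degrees = first 3 digits = 16, minutes = 39.1121; 16 + 39.1121/60 = 16.651868
  hemisphere W, so the sign is −

1. 77.00835, 123.90064
2. -0.15234, -34.34639
3. -51.91461, 70.72539
4. 73.23802, -127.16973
5. -89.47887, -16.65187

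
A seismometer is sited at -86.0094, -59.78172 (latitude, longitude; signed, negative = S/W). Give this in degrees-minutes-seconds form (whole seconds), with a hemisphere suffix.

86°00′34″ S, 59°46′54″ W

Latitude is negative → S; |value| = 86.009400
φ: whole degrees 86; 0.56400′ → 0′ and 33.84″
Longitude is negative → W; |value| = 59.781720
λ: whole degrees 59; 46.90320′ → 46′ and 54.19″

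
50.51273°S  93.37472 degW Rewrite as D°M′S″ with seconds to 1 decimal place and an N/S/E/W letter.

50°30′45.8″ S, 93°22′29.0″ W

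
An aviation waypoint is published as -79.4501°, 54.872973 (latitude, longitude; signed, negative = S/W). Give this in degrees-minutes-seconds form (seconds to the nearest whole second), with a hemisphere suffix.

79°27′0″ S, 54°52′23″ E

Latitude is negative → S; |value| = 79.450100
Lat: 0.450100° → 27.00600′; 0.00600 × 60 = 0.36″
Longitude: 0.872973° → 52.37838′; 0.37838 × 60 = 22.70″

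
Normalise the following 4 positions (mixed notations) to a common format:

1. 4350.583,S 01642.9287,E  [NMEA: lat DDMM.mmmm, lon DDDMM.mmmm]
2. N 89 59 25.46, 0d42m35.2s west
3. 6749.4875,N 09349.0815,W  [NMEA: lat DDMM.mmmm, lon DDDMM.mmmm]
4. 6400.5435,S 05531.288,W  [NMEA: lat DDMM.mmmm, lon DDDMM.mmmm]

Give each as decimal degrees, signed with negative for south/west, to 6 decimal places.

1. -43.843050, 16.715478
2. 89.990406, -0.709778
3. 67.824792, -93.818025
4. -64.009058, -55.521467

Point 1:
  φ: split at 2 digits → 43° and 50.583′; 43 + 50.583/60 = 43.8430500
  S → negative
  λ: split at 3 digits → 016° and 42.9287′; 16 + 42.9287/60 = 16.7154783
  E ⇒ keep positive
Point 2:
  Latitude: 89° + 59/60 + 25.46/3600 = 89 + 0.983333 + 0.007072 = 89.9904056
  N ⇒ keep positive
  λ: 0 + 42/60 + 35.2/3600 = 0.7097778
  W → negative
Point 3:
  Latitude: degrees = first 2 digits = 67, minutes = 49.4875; 67 + 49.4875/60 = 67.8247917
  N → positive
  Lon: degrees = first 3 digits = 93, minutes = 49.0815; 93 + 49.0815/60 = 93.8180250
  W → negative
Point 4:
  Lat: degrees = first 2 digits = 64, minutes = 0.5435; 64 + 0.5435/60 = 64.0090583
  hemisphere S, so the sign is −
  Longitude: degrees = first 3 digits = 55, minutes = 31.288; 55 + 31.288/60 = 55.5214667
  W → negative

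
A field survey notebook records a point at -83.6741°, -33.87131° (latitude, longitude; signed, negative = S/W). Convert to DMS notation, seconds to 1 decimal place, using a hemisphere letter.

83°40′26.8″ S, 33°52′16.7″ W

Latitude is negative → S; |value| = 83.674100
Latitude: 0.674100° → 40.44600′; 0.44600 × 60 = 26.760″
Longitude is negative → W; |value| = 33.871310
λ: 0.871310 × 60 = 52.27860′ → 52′, remainder × 60 = 16.716″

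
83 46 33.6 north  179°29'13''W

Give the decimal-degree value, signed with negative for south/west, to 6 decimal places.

Lat: 46′ + 33.6″ = 46.56000′; 83 + 46.56000/60 = 83.7760000
N → positive
λ: 179 + 29/60 + 13/3600 = 179.4869444
W → negative

83.776000, -179.486944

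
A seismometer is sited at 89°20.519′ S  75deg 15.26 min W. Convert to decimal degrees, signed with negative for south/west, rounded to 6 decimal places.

-89.341983, -75.254333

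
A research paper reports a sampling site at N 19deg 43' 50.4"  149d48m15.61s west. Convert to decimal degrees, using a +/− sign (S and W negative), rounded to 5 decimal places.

Latitude: 19 + 43/60 + 50.4/3600 = 19.730667
N → positive
Longitude: 149 + 48/60 + 15.61/3600 = 149.804336
W ⇒ negate

19.73067, -149.80434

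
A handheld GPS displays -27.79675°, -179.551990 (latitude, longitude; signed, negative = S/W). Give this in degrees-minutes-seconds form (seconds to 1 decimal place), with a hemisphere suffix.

27°47′48.3″ S, 179°33′7.2″ W

Latitude is negative → S; |value| = 27.796750
Lat: 0.796750 × 60 = 47.80500′ → 47′, remainder × 60 = 48.300″
Longitude is negative → W; |value| = 179.551990
Lon: 0.551990° → 33.11940′; 0.11940 × 60 = 7.164″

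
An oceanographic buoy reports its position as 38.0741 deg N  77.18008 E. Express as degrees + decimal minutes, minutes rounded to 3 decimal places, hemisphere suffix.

Lat: minutes = (38.074100 − 38) × 60 = 4.44600
Lon: 77° + 0.180080 × 60 = 77° 10.80480′

38° 4.446′ N, 77° 10.805′ E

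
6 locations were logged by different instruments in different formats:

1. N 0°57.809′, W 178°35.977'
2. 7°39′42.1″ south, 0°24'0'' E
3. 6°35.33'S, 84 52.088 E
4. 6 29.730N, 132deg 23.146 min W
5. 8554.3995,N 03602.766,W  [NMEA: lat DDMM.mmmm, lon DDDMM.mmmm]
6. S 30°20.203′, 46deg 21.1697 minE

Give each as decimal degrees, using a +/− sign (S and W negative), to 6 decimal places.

1. 0.963483, -178.599617
2. -7.661694, 0.400000
3. -6.588833, 84.868133
4. 6.495500, -132.385767
5. 85.906658, -36.046100
6. -30.336717, 46.352828

Point 1:
  Latitude: 0 + 57.809/60 = 0.9634833
  N → positive
  Lon: 35.977′ = 0.599617°; total 178.5996167
  W → negative
Point 2:
  Lat: 7° + 39/60 + 42.1/3600 = 7 + 0.650000 + 0.011694 = 7.6616944
  S ⇒ negate
  λ: 0 + 24/60 + 0/3600 = 0.4000000
  E ⇒ keep positive
Point 3:
  φ: 35.33′ = 0.588833°; total 6.5888333
  S → negative
  Longitude: 52.088′ = 0.868133°; total 84.8681333
  E ⇒ keep positive
Point 4:
  φ: 29.73′ = 0.495500°; total 6.4955000
  N → positive
  Lon: 23.146′ = 0.385767°; total 132.3857667
  W → negative
Point 5:
  φ: degrees = first 2 digits = 85, minutes = 54.3995; 85 + 54.3995/60 = 85.9066583
  N ⇒ keep positive
  Longitude: degrees = first 3 digits = 36, minutes = 2.766; 36 + 2.766/60 = 36.0461000
  W → negative
Point 6:
  Lat: 20.203′ = 0.336717°; total 30.3367167
  hemisphere S, so the sign is −
  Lon: 46 + 21.1697/60 = 46.3528283
  E → positive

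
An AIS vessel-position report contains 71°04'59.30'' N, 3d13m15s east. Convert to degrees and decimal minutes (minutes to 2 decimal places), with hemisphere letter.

φ: seconds/60 = 0.98833; minutes = 4 + 0.98833 = 4.9883
λ: 13 + 15/60 = 13.2500′

71° 4.99′ N, 3° 13.25′ E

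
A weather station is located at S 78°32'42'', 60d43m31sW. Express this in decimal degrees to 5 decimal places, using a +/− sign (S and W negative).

Latitude: 78° + 32/60 + 42/3600 = 78 + 0.533333 + 0.011667 = 78.545000
hemisphere S, so the sign is −
Longitude: 43′ + 31″ = 43.51667′; 60 + 43.51667/60 = 60.725278
hemisphere W, so the sign is −

-78.54500, -60.72528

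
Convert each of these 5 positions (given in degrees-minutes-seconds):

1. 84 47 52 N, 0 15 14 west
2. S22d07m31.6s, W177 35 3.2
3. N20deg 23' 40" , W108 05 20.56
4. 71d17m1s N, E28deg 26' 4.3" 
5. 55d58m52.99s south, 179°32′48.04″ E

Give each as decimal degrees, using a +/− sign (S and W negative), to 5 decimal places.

1. 84.79778, -0.25389
2. -22.12544, -177.58422
3. 20.39444, -108.08904
4. 71.28361, 28.43453
5. -55.98139, 179.54668

Point 1:
  Latitude: 84° + 47/60 + 52/3600 = 84 + 0.783333 + 0.014444 = 84.797778
  N → positive
  Lon: 0° + 15/60 + 14/3600 = 0 + 0.250000 + 0.003889 = 0.253889
  W → negative
Point 2:
  Latitude: 22 + 7/60 + 31.6/3600 = 22.125444
  S → negative
  λ: 177° + 35/60 + 3.2/3600 = 177 + 0.583333 + 0.000889 = 177.584222
  W → negative
Point 3:
  Latitude: 20 + 23/60 + 40/3600 = 20.394444
  N → positive
  Longitude: 108 + 5/60 + 20.56/3600 = 108.089044
  hemisphere W, so the sign is −
Point 4:
  Latitude: 71° + 17/60 + 1/3600 = 71 + 0.283333 + 0.000278 = 71.283611
  N ⇒ keep positive
  Longitude: 28° + 26/60 + 4.3/3600 = 28 + 0.433333 + 0.001194 = 28.434528
  E → positive
Point 5:
  φ: 55° + 58/60 + 52.99/3600 = 55 + 0.966667 + 0.014719 = 55.981386
  hemisphere S, so the sign is −
  λ: 179 + 32/60 + 48.04/3600 = 179.546678
  E ⇒ keep positive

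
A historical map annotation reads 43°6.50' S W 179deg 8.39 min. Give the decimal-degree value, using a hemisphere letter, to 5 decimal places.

43.10833° S, 179.13983° W

Lat: 43 + 6.5/60 = 43.108333
Longitude: 179 + 8.39/60 = 179.139833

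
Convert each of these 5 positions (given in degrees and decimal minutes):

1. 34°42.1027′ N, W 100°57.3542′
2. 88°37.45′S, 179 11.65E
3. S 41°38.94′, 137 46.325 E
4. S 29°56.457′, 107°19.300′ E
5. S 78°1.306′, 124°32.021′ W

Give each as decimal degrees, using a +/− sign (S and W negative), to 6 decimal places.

Point 1:
  Latitude: 42.1027′ = 0.701712°; total 34.7017117
  N ⇒ keep positive
  Longitude: 57.3542′ = 0.955903°; total 100.9559033
  W ⇒ negate
Point 2:
  Lat: 37.45′ = 0.624167°; total 88.6241667
  S → negative
  Longitude: 11.65′ = 0.194167°; total 179.1941667
  E ⇒ keep positive
Point 3:
  φ: 41 + 38.94/60 = 41.6490000
  S ⇒ negate
  Lon: 137 + 46.325/60 = 137.7720833
  E → positive
Point 4:
  Latitude: 29 + 56.457/60 = 29.9409500
  S → negative
  Lon: 107 + 19.3/60 = 107.3216667
  E ⇒ keep positive
Point 5:
  φ: 1.306′ = 0.021767°; total 78.0217667
  S ⇒ negate
  λ: 32.021′ = 0.533683°; total 124.5336833
  W → negative

1. 34.701712, -100.955903
2. -88.624167, 179.194167
3. -41.649000, 137.772083
4. -29.940950, 107.321667
5. -78.021767, -124.533683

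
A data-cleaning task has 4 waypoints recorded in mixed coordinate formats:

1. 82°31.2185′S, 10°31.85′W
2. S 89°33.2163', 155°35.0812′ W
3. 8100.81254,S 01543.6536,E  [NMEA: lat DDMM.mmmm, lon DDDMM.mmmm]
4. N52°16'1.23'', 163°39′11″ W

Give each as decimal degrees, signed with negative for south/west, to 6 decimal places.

1. -82.520308, -10.530833
2. -89.553605, -155.584687
3. -81.013542, 15.727560
4. 52.267008, -163.653056

Point 1:
  Latitude: 82 + 31.2185/60 = 82.5203083
  S ⇒ negate
  Lon: 10 + 31.85/60 = 10.5308333
  W → negative
Point 2:
  φ: 89 + 33.2163/60 = 89.5536050
  hemisphere S, so the sign is −
  Longitude: 35.0812′ = 0.584687°; total 155.5846867
  W ⇒ negate
Point 3:
  φ: degrees = first 2 digits = 81, minutes = 0.81254; 81 + 0.81254/60 = 81.0135423
  S → negative
  Longitude: split at 3 digits → 015° and 43.6536′; 15 + 43.6536/60 = 15.7275600
  E ⇒ keep positive
Point 4:
  φ: 52° + 16/60 + 1.23/3600 = 52 + 0.266667 + 0.000342 = 52.2670083
  N ⇒ keep positive
  Longitude: 39′ + 11″ = 39.18333′; 163 + 39.18333/60 = 163.6530556
  W → negative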